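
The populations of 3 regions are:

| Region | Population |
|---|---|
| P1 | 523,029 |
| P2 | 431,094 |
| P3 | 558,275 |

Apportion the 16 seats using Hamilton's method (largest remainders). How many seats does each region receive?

Standard divisor: 1512398 ÷ 16 ≈ 94524.875.
Standard quotas: P1 5.5332, P2 4.5606, P3 5.9061.
Lower quotas: P1 5, P2 4, P3 5 (sum 14, leaving 2 seats).
Remainders in descending order: P3 0.9061, P2 0.5606, P1 0.5332.
Largest remainders: P3, P2 receive the extra seats.

P1=5, P2=5, P3=6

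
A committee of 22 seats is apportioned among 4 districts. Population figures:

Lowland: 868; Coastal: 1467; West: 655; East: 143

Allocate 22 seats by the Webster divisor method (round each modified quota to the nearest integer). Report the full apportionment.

Lowland 6, Coastal 10, West 5, East 1

Standard divisor 3133/22 ≈ 142.409; standard quotas: Lowland 6.095, Coastal 10.301, West 4.599, East 1.004.
Rounding to the nearest integer gives Lowland 6, Coastal 10, West 5, East 1 — total 22, matching the house size, so no adjustment is needed.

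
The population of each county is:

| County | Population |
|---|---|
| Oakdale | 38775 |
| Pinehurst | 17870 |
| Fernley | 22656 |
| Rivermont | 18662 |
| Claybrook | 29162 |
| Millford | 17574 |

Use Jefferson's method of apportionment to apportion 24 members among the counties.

Standard divisor 144699/24 ≈ 6029.125; standard quotas: Oakdale 6.431, Pinehurst 2.964, Fernley 3.758, Rivermont 3.095, Claybrook 4.837, Millford 2.915.
Rounding down gives 6, 2, 3, 3, 4, 2 = 20 seats, so the divisor must be adjusted.
With modified divisor 5600: modified quotas Oakdale 6.924, Pinehurst 3.191, Fernley 4.046, Rivermont 3.333, Claybrook 5.207, Millford 3.138.
Rounding down: Oakdale 6, Pinehurst 3, Fernley 4, Rivermont 3, Claybrook 5, Millford 3 (total 24).

Oakdale 6, Pinehurst 3, Fernley 4, Rivermont 3, Claybrook 5, Millford 3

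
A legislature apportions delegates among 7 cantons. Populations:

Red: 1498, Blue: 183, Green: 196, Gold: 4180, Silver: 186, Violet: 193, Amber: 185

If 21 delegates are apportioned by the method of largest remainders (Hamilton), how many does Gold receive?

13

Standard divisor: 6621 ÷ 21 ≈ 315.286.
Standard quotas: Red 4.751, Blue 0.580, Green 0.622, Gold 13.258, Silver 0.590, Violet 0.612, Amber 0.587.
Lower quotas: Red 4, Blue 0, Green 0, Gold 13, Silver 0, Violet 0, Amber 0 (sum 17, leaving 4 seats).
Remainders in descending order: Red 0.751, Green 0.622, Violet 0.612, Silver 0.590, Amber 0.587, Blue 0.580, Gold 0.258.
The surplus seats go to Red, Green, Violet, Silver.
Gold receives 13.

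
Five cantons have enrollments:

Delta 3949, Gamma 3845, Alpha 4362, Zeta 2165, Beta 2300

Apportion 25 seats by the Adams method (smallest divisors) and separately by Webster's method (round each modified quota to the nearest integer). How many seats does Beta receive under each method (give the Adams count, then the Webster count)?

4 and 3

Adams: Delta 6, Gamma 6, Alpha 6, Zeta 3, Beta 4.
Webster: Delta 6, Gamma 6, Alpha 7, Zeta 3, Beta 3.
Beta gets 4 under Adams and 3 under Webster.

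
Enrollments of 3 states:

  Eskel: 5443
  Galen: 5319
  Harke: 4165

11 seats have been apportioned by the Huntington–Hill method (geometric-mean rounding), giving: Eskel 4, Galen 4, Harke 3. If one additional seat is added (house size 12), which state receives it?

Eskel

Priority for the next seat is population ÷ (√(s·(s+1))).
Priorities: Eskel 1217.092, Galen 1189.365, Harke 1202.332.
Highest priority: Eskel.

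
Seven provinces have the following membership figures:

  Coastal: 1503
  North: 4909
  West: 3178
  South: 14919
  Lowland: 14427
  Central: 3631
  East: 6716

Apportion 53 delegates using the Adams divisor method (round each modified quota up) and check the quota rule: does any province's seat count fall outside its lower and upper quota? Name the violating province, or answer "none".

Standard quotas: Coastal 1.616, North 5.279, West 3.418, South 16.044, Lowland 15.515, Central 3.905, East 7.223.
Adams allocation: Coastal 2, North 5, West 4, South 16, Lowland 15, Central 4, East 7.
Every allocation lies between the lower and upper quota.

none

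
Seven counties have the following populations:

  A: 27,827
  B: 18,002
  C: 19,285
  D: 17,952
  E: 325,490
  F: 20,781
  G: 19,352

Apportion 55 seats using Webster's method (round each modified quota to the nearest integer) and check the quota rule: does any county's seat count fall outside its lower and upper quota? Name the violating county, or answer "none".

E

Standard quotas: A 3.411, B 2.207, C 2.364, D 2.201, E 39.898, F 2.547, G 2.372.
Webster allocation: A 3, B 2, C 2, D 2, E 41, F 3, G 2.
E has quota 39.898 (lower 39, upper 40) but receives 41 — outside the quota interval.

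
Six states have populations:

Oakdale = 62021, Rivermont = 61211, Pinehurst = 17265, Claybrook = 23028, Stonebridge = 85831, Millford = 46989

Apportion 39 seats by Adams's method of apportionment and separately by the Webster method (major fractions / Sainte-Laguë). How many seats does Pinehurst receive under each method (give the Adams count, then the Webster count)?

Adams: Oakdale 8, Rivermont 8, Pinehurst 3, Claybrook 3, Stonebridge 11, Millford 6.
Webster: Oakdale 8, Rivermont 8, Pinehurst 2, Claybrook 3, Stonebridge 12, Millford 6.
Pinehurst gets 3 under Adams and 2 under Webster.

3 and 2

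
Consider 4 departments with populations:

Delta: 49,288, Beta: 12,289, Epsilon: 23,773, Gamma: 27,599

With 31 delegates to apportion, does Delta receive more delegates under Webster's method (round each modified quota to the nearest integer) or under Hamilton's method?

Hamilton

Webster: Delta 13, Beta 3, Epsilon 7, Gamma 8.
Hamilton: Delta 14, Beta 3, Epsilon 6, Gamma 8.
Delta gets 13 under Webster and 14 under Hamilton.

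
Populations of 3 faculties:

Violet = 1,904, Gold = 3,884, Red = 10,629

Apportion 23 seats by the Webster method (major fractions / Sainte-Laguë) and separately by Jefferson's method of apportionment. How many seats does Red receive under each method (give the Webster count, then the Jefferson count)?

15 and 16

Webster: Violet 3, Gold 5, Red 15.
Jefferson: Violet 2, Gold 5, Red 16.
Red gets 15 under Webster and 16 under Jefferson.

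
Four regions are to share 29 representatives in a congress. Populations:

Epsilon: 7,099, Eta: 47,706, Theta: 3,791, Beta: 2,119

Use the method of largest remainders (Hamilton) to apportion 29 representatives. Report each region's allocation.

The standard divisor is 60715/29 ≈ 2093.621.
Standard quotas: Epsilon 3.3908, Eta 22.7864, Theta 1.8107, Beta 1.0121.
Lower quotas: Epsilon 3, Eta 22, Theta 1, Beta 1 (sum 27, leaving 2 seats).
Remainders in descending order: Theta 0.8107, Eta 0.7864, Epsilon 0.3908, Beta 0.0121.
Largest remainders: Theta, Eta receive the extra seats.

Epsilon=3; Eta=23; Theta=2; Beta=1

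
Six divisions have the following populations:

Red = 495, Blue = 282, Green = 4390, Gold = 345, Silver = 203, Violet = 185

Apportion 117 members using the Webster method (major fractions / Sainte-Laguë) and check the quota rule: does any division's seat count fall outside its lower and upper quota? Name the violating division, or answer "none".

Green

Standard quotas: Red 9.816, Blue 5.592, Green 87.056, Gold 6.842, Silver 4.026, Violet 3.669.
Webster allocation: Red 10, Blue 6, Green 86, Gold 7, Silver 4, Violet 4.
Green has quota 87.056 (lower 87, upper 88) but receives 86 — outside the quota interval.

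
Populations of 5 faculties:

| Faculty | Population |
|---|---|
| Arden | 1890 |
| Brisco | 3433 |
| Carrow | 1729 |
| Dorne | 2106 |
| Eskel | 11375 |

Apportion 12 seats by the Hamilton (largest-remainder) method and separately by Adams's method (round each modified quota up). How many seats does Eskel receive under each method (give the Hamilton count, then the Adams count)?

7 and 6

Hamilton: Arden 1, Brisco 2, Carrow 1, Dorne 1, Eskel 7.
Adams: Arden 1, Brisco 2, Carrow 1, Dorne 2, Eskel 6.
Eskel gets 7 under Hamilton and 6 under Adams.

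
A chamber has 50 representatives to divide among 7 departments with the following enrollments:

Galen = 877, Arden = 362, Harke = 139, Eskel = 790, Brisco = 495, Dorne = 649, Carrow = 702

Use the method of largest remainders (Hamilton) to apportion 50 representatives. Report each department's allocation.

Galen=11, Arden=4, Harke=2, Eskel=10, Brisco=6, Dorne=8, Carrow=9

The standard divisor is 4014/50 ≈ 80.28.
Standard quotas: Galen 10.924, Arden 4.509, Harke 1.731, Eskel 9.841, Brisco 6.166, Dorne 8.084, Carrow 8.744.
Lower quotas: Galen 10, Arden 4, Harke 1, Eskel 9, Brisco 6, Dorne 8, Carrow 8 (sum 46, leaving 4 seats).
Remainders in descending order: Galen 0.924, Eskel 0.841, Carrow 0.744, Harke 0.731, Arden 0.509, Brisco 0.166, Dorne 0.084.
The surplus seats go to Galen, Eskel, Carrow, Harke.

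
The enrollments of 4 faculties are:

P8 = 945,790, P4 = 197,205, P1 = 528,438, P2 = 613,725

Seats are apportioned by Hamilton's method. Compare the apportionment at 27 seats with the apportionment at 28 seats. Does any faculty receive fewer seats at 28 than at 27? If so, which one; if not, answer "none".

At 27 seats: P8 11, P4 3, P1 6, P2 7.
At 28 seats: P8 12, P4 2, P1 6, P2 8.
P4 drops from 3 to 2.

P4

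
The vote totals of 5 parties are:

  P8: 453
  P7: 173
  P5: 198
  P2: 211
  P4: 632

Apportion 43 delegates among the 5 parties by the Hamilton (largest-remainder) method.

P8 12, P7 5, P5 5, P2 5, P4 16

Total 1667; standard divisor 1667/43 ≈ 38.767.
Standard quotas: P8 11.685, P7 4.463, P5 5.107, P2 5.443, P4 16.302.
Lower quotas: P8 11, P7 4, P5 5, P2 5, P4 16 (sum 41, leaving 2 seats).
Remainders in descending order: P8 0.685, P7 0.463, P2 0.443, P4 0.302, P5 0.107.
Largest remainders: P8, P7 receive the extra seats.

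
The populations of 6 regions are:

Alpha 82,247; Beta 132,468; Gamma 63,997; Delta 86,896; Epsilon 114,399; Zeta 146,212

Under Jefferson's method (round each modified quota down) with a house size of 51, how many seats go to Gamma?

5

Standard divisor 626219/51 ≈ 12278.804; standard quotas: Alpha 6.698, Beta 10.788, Gamma 5.212, Delta 7.077, Epsilon 9.317, Zeta 11.908.
Rounding down gives 6, 10, 5, 7, 9, 11 = 48 seats, so the divisor must be adjusted.
With modified divisor 11600: modified quotas Alpha 7.090, Beta 11.420, Gamma 5.517, Delta 7.491, Epsilon 9.862, Zeta 12.604.
Rounding down: Alpha 7, Beta 11, Gamma 5, Delta 7, Epsilon 9, Zeta 12 (total 51).
Gamma receives 5.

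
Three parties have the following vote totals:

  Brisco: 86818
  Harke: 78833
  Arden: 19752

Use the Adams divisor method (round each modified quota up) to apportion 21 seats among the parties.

Brisco=9; Harke=9; Arden=3

Standard divisor 185403/21 ≈ 8828.714; standard quotas: Brisco 9.834, Harke 8.929, Arden 2.237.
Rounding up gives 10, 9, 3 = 22 seats, so the divisor must be adjusted.
With modified divisor 9750: modified quotas Brisco 8.904, Harke 8.085, Arden 2.026.
Rounding up: Brisco 9, Harke 9, Arden 3 (total 21).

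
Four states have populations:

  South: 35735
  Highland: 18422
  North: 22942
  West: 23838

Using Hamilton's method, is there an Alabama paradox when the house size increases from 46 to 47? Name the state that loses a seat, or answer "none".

none

At 46 seats: South 16, Highland 8, North 11, West 11.
At 47 seats: South 17, Highland 8, North 11, West 11.
No state's allocation decreased.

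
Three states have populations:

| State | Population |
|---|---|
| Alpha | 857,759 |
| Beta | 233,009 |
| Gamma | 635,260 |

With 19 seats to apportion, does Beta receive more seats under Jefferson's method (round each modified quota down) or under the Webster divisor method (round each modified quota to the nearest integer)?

Webster

Jefferson: Alpha 10, Beta 2, Gamma 7.
Webster: Alpha 9, Beta 3, Gamma 7.
Beta gets 2 under Jefferson and 3 under Webster.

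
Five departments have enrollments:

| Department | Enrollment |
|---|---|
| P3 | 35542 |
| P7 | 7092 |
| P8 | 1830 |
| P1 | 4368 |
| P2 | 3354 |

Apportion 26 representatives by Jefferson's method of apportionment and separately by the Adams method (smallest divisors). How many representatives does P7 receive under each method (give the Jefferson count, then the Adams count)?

Jefferson: P3 19, P7 3, P8 1, P1 2, P2 1.
Adams: P3 17, P7 4, P8 1, P1 2, P2 2.
P7 gets 3 under Jefferson and 4 under Adams.

3 and 4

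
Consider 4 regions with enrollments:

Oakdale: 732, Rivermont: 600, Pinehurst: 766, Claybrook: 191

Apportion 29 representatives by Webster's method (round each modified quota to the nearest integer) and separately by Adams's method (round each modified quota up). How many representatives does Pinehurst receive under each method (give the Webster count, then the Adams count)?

10 and 9

Webster: Oakdale 9, Rivermont 8, Pinehurst 10, Claybrook 2.
Adams: Oakdale 9, Rivermont 8, Pinehurst 9, Claybrook 3.
Pinehurst gets 10 under Webster and 9 under Adams.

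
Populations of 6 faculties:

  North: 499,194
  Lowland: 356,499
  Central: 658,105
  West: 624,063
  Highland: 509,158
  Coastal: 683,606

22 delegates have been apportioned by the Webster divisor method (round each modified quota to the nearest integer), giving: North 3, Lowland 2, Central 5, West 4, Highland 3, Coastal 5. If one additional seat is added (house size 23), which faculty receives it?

Highland

Priority for the next seat is population ÷ (current seats + 0.5).
Priorities: North 142626.857, Lowland 142599.600, Central 119655.455, West 138680.667, Highland 145473.714, Coastal 124292.000.
Highest priority: Highland.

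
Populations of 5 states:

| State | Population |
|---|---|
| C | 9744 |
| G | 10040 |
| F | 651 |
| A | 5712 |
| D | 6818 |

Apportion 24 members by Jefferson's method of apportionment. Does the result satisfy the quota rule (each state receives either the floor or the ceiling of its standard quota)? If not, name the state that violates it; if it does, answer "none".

Standard quotas: C 7.094, G 7.310, F 0.474, A 4.159, D 4.964.
Jefferson allocation: C 7, G 8, F 0, A 4, D 5.
Every allocation lies between the lower and upper quota.

none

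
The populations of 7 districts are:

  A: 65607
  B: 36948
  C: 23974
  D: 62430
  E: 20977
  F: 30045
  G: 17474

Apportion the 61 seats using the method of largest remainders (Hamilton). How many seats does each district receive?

Standard divisor: 257455 ÷ 61 ≈ 4220.574.
Standard quotas: A 15.5446, B 8.7543, C 5.6803, D 14.7918, E 4.9702, F 7.1187, G 4.1402.
Lower quotas: A 15, B 8, C 5, D 14, E 4, F 7, G 4 (sum 57, leaving 4 seats).
Remainders in descending order: E 0.9702, D 0.7918, B 0.7543, C 0.6803, A 0.5446, G 0.1402, F 0.1187.
The surplus seats go to E, D, B, C.

A 15, B 9, C 6, D 15, E 5, F 7, G 4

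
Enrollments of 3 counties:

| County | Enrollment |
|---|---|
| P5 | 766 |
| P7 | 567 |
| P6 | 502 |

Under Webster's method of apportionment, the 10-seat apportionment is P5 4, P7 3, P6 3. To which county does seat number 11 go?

P5

Priority for the next seat is population ÷ (current seats + 0.5).
Priorities: P5 170.222, P7 162.000, P6 143.429.
Highest priority: P5.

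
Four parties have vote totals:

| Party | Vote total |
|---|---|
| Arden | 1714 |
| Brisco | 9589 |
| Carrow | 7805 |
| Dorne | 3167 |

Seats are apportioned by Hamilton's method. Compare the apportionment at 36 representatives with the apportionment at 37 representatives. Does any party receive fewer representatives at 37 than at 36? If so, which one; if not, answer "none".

At 36 seats: Arden 3, Brisco 15, Carrow 13, Dorne 5.
At 37 seats: Arden 3, Brisco 16, Carrow 13, Dorne 5.
No party's allocation decreased.

none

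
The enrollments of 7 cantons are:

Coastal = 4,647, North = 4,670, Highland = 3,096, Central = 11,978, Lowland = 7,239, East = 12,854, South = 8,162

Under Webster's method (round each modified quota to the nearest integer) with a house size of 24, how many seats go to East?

Standard divisor 52646/24 ≈ 2193.583; standard quotas: Coastal 2.118, North 2.129, Highland 1.411, Central 5.460, Lowland 3.300, East 5.860, South 3.721.
Rounding to the nearest integer gives 2, 2, 1, 5, 3, 6, 4 = 23 seats, so the divisor must be adjusted.
With modified divisor 2100: modified quotas Coastal 2.213, North 2.224, Highland 1.474, Central 5.704, Lowland 3.447, East 6.121, South 3.887.
Rounding to the nearest integer: Coastal 2, North 2, Highland 1, Central 6, Lowland 3, East 6, South 4 (total 24).
East receives 6.

6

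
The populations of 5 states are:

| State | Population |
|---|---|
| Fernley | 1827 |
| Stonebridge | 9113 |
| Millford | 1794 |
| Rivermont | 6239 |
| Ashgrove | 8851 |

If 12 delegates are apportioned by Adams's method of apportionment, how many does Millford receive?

Standard divisor 27824/12 ≈ 2318.667; standard quotas: Fernley 0.788, Stonebridge 3.930, Millford 0.774, Rivermont 2.691, Ashgrove 3.817.
Rounding up gives 1, 4, 1, 3, 4 = 13 seats, so the divisor must be adjusted.
With modified divisor 3000: modified quotas Fernley 0.609, Stonebridge 3.038, Millford 0.598, Rivermont 2.080, Ashgrove 2.950.
Rounding up: Fernley 1, Stonebridge 4, Millford 1, Rivermont 3, Ashgrove 3 (total 12).
Millford receives 1.

1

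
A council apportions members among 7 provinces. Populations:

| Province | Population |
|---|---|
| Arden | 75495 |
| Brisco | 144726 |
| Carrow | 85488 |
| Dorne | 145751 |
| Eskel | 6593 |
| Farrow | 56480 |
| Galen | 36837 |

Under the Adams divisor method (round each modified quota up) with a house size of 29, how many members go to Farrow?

3

Standard divisor 551370/29 ≈ 19012.759; standard quotas: Arden 3.971, Brisco 7.612, Carrow 4.496, Dorne 7.666, Eskel 0.347, Farrow 2.971, Galen 1.937.
Rounding up gives 4, 8, 5, 8, 1, 3, 2 = 31 seats, so the divisor must be adjusted.
With modified divisor 21100: modified quotas Arden 3.578, Brisco 6.859, Carrow 4.052, Dorne 6.908, Eskel 0.312, Farrow 2.677, Galen 1.746.
Rounding up: Arden 4, Brisco 7, Carrow 5, Dorne 7, Eskel 1, Farrow 3, Galen 2 (total 29).
Farrow receives 3.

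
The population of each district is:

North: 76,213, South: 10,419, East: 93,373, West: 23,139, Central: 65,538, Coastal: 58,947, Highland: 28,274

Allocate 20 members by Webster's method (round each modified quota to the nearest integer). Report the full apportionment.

Standard divisor 355903/20 ≈ 17795.15; standard quotas: North 4.283, South 0.585, East 5.247, West 1.300, Central 3.683, Coastal 3.313, Highland 1.589.
Rounding to the nearest integer gives North 4, South 1, East 5, West 1, Central 4, Coastal 3, Highland 2 — total 20, matching the house size, so no adjustment is needed.

North 4, South 1, East 5, West 1, Central 4, Coastal 3, Highland 2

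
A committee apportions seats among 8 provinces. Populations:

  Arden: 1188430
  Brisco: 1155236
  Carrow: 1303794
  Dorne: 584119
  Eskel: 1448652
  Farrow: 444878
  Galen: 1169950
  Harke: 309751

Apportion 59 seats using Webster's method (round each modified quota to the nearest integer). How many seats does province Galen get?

Standard divisor 7604810/59 ≈ 128895.085; standard quotas: Arden 9.220, Brisco 8.963, Carrow 10.115, Dorne 4.532, Eskel 11.239, Farrow 3.451, Galen 9.077, Harke 2.403.
Rounding to the nearest integer gives 9, 9, 10, 5, 11, 3, 9, 2 = 58 seats, so the divisor must be adjusted.
With modified divisor 126311: modified quotas Arden 9.409, Brisco 9.146, Carrow 10.322, Dorne 4.624, Eskel 11.469, Farrow 3.522, Galen 9.262, Harke 2.452.
Rounding to the nearest integer: Arden 9, Brisco 9, Carrow 10, Dorne 5, Eskel 11, Farrow 4, Galen 9, Harke 2 (total 59).
Galen receives 9.

9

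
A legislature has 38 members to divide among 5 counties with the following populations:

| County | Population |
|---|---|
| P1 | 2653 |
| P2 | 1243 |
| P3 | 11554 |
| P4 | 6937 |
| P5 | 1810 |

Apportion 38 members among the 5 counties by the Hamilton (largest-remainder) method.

Total 24197; standard divisor 24197/38 ≈ 636.763.
Standard quotas: P1 4.1664, P2 1.9521, P3 18.1449, P4 10.8942, P5 2.8425.
Lower quotas: P1 4, P2 1, P3 18, P4 10, P5 2 (sum 35, leaving 3 seats).
Remainders in descending order: P2 0.9521, P4 0.8942, P5 0.8425, P1 0.1664, P3 0.1449.
The surplus seats go to P2, P4, P5.

P1=4, P2=2, P3=18, P4=11, P5=3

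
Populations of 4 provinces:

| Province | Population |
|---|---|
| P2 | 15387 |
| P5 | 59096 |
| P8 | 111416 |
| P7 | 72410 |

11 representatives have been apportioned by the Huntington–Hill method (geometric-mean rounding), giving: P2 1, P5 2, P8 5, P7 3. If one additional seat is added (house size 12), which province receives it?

Priority for the next seat is population ÷ (√(s·(s+1))).
Priorities: P2 10880.252, P5 24125.841, P8 20341.685, P7 20902.966.
Highest priority: P5.

P5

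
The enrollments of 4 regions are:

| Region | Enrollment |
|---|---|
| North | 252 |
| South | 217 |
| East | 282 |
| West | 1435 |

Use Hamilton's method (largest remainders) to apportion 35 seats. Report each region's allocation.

North 4, South 3, East 5, West 23

Standard divisor: 2186 ÷ 35 ≈ 62.457.
Standard quotas: North 4.035, South 3.474, East 4.515, West 22.976.
Lower quotas: North 4, South 3, East 4, West 22 (sum 33, leaving 2 seats).
Remainders in descending order: West 0.976, East 0.515, South 0.474, North 0.035.
Largest remainders: West, East receive the extra seats.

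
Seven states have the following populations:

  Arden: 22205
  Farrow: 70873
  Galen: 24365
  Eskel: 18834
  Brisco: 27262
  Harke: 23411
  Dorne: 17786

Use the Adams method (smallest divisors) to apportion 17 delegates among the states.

Standard divisor 204736/17 ≈ 12043.294; standard quotas: Arden 1.844, Farrow 5.885, Galen 2.023, Eskel 1.564, Brisco 2.264, Harke 1.944, Dorne 1.477.
Rounding up gives 2, 6, 3, 2, 3, 2, 2 = 20 seats, so the divisor must be adjusted.
With modified divisor 15900: modified quotas Arden 1.397, Farrow 4.457, Galen 1.532, Eskel 1.185, Brisco 1.715, Harke 1.472, Dorne 1.119.
Rounding up: Arden 2, Farrow 5, Galen 2, Eskel 2, Brisco 2, Harke 2, Dorne 2 (total 17).

Arden 2, Farrow 5, Galen 2, Eskel 2, Brisco 2, Harke 2, Dorne 2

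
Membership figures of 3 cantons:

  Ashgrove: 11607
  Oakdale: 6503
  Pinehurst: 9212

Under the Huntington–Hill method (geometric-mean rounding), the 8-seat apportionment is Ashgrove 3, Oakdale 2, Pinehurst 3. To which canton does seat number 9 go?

Ashgrove

Priority for the next seat is population ÷ (√(s·(s+1))).
Priorities: Ashgrove 3350.652, Oakdale 2654.839, Pinehurst 2659.275.
Highest priority: Ashgrove.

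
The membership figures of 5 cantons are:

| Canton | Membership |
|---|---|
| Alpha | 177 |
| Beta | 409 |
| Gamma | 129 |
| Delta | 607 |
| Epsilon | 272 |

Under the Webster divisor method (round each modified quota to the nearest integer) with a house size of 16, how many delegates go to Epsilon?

Standard divisor 1594/16 ≈ 99.625; standard quotas: Alpha 1.777, Beta 4.105, Gamma 1.295, Delta 6.093, Epsilon 2.730.
Rounding to the nearest integer gives Alpha 2, Beta 4, Gamma 1, Delta 6, Epsilon 3 — total 16, matching the house size, so no adjustment is needed.
Epsilon receives 3.

3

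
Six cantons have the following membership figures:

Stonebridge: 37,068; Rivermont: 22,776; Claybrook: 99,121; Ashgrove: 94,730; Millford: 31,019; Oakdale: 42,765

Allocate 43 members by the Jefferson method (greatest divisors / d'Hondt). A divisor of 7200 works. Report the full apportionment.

Stonebridge 5; Rivermont 3; Claybrook 13; Ashgrove 13; Millford 4; Oakdale 5

With modified divisor 7200: modified quotas Stonebridge 5.148, Rivermont 3.163, Claybrook 13.767, Ashgrove 13.157, Millford 4.308, Oakdale 5.940.
Rounding down: Stonebridge 5, Rivermont 3, Claybrook 13, Ashgrove 13, Millford 4, Oakdale 5 (total 43).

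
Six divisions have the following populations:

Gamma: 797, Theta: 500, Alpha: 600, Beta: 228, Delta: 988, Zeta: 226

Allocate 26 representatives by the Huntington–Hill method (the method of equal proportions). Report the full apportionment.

Gamma=6; Theta=4; Alpha=5; Beta=2; Delta=7; Zeta=2

With divisor 133: modified quotas Gamma 5.992, Theta 3.759, Alpha 4.511, Beta 1.714, Delta 7.429, Zeta 1.699.
Geometric-mean thresholds: Gamma √(5·6)=5.477, Theta √(3·4)=3.464, Alpha √(4·5)=4.472, Beta √(1·2)=1.414, Delta √(7·8)=7.483, Zeta √(1·2)=1.414.
Each quota rounded against its threshold gives Gamma 6, Theta 4, Alpha 5, Beta 2, Delta 7, Zeta 2 (total 26).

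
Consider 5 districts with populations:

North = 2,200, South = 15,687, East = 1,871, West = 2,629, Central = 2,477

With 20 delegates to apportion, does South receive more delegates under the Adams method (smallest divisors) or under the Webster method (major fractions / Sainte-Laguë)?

Adams: North 2, South 12, East 2, West 2, Central 2.
Webster: North 2, South 13, East 1, West 2, Central 2.
South gets 12 under Adams and 13 under Webster.

Webster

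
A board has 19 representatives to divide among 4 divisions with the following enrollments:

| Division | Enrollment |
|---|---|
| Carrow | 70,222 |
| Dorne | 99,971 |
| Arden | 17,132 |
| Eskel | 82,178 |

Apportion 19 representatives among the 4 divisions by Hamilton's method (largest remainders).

Carrow 5, Dorne 7, Arden 1, Eskel 6

Total 269503; standard divisor 269503/19 ≈ 14184.368.
Standard quotas: Carrow 4.9507, Dorne 7.0480, Arden 1.2078, Eskel 5.7936.
Lower quotas: Carrow 4, Dorne 7, Arden 1, Eskel 5 (sum 17, leaving 2 seats).
Remainders in descending order: Carrow 0.9507, Eskel 0.7936, Arden 0.2078, Dorne 0.0480.
The surplus seats go to Carrow, Eskel.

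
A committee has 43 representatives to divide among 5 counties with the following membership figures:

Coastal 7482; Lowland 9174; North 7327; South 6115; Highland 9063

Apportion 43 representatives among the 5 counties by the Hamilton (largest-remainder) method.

Coastal=8, Lowland=10, North=8, South=7, Highland=10

The standard divisor is 39161/43 ≈ 910.721.
Standard quotas: Coastal 8.2155, Lowland 10.0733, North 8.0453, South 6.7145, Highland 9.9515.
Lower quotas: Coastal 8, Lowland 10, North 8, South 6, Highland 9 (sum 41, leaving 2 seats).
Remainders in descending order: Highland 0.9515, South 0.7145, Coastal 0.2155, Lowland 0.0733, North 0.0453.
Largest remainders: Highland, South receive the extra seats.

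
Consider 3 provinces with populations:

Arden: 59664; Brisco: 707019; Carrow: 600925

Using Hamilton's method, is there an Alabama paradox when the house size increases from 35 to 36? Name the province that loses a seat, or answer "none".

At 35 seats: Arden 2, Brisco 18, Carrow 15.
At 36 seats: Arden 1, Brisco 19, Carrow 16.
Arden drops from 2 to 1.

Arden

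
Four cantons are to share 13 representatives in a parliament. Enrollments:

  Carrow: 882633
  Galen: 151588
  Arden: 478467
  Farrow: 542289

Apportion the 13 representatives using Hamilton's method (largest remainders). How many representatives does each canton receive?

Total 2054977; standard divisor 2054977/13 ≈ 158075.154.
Standard quotas: Carrow 5.5836, Galen 0.9590, Arden 3.0268, Farrow 3.4306.
Lower quotas: Carrow 5, Galen 0, Arden 3, Farrow 3 (sum 11, leaving 2 seats).
Remainders in descending order: Galen 0.9590, Carrow 0.5836, Farrow 0.4306, Arden 0.0268.
Largest remainders: Galen, Carrow receive the extra seats.

Carrow: 6, Galen: 1, Arden: 3, Farrow: 3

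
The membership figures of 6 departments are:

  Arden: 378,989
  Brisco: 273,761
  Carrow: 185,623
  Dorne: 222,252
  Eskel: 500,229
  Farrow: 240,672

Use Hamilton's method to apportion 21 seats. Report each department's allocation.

Total 1801526; standard divisor 1801526/21 ≈ 85786.952.
Standard quotas: Arden 4.4178, Brisco 3.1912, Carrow 2.1638, Dorne 2.5907, Eskel 5.8311, Farrow 2.8055.
Lower quotas: Arden 4, Brisco 3, Carrow 2, Dorne 2, Eskel 5, Farrow 2 (sum 18, leaving 3 seats).
Remainders in descending order: Eskel 0.8311, Farrow 0.8055, Dorne 0.5907, Arden 0.4178, Brisco 0.1912, Carrow 0.1638.
Largest remainders: Eskel, Farrow, Dorne receive the extra seats.

Arden: 4, Brisco: 3, Carrow: 2, Dorne: 3, Eskel: 6, Farrow: 3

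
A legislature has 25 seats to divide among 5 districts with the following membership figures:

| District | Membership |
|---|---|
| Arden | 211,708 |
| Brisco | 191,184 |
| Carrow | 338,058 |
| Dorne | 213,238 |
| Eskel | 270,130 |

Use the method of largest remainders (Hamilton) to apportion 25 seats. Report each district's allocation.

The standard divisor is 1224318/25 ≈ 48972.72.
Standard quotas: Arden 4.3230, Brisco 3.9039, Carrow 6.9030, Dorne 4.3542, Eskel 5.5159.
Lower quotas: Arden 4, Brisco 3, Carrow 6, Dorne 4, Eskel 5 (sum 22, leaving 3 seats).
Remainders in descending order: Brisco 0.9039, Carrow 0.9030, Eskel 0.5159, Dorne 0.3542, Arden 0.3230.
Largest remainders: Brisco, Carrow, Eskel receive the extra seats.

Arden 4; Brisco 4; Carrow 7; Dorne 4; Eskel 6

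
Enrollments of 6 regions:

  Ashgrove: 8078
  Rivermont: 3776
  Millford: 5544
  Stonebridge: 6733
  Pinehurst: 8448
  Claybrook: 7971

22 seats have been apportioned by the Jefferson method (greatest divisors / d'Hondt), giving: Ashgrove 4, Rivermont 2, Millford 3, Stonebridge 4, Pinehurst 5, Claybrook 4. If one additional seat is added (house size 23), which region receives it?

Priority for the next seat is population ÷ (current seats + 1).
Priorities: Ashgrove 1615.600, Rivermont 1258.667, Millford 1386.000, Stonebridge 1346.600, Pinehurst 1408.000, Claybrook 1594.200.
Highest priority: Ashgrove.

Ashgrove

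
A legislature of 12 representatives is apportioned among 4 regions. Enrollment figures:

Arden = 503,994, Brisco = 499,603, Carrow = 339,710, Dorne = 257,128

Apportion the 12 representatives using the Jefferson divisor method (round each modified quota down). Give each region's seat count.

Arden=4; Brisco=4; Carrow=2; Dorne=2

Standard divisor 1600435/12 ≈ 133369.583; standard quotas: Arden 3.779, Brisco 3.746, Carrow 2.547, Dorne 1.928.
Rounding down gives 3, 3, 2, 1 = 9 seats, so the divisor must be adjusted.
With modified divisor 119100: modified quotas Arden 4.232, Brisco 4.195, Carrow 2.852, Dorne 2.159.
Rounding down: Arden 4, Brisco 4, Carrow 2, Dorne 2 (total 12).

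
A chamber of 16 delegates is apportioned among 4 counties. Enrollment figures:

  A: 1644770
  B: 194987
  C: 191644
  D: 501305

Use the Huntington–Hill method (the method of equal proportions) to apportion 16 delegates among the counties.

A 11, B 1, C 1, D 3

With divisor 150768: modified quotas A 10.909, B 1.293, C 1.271, D 3.325.
Geometric-mean thresholds: A √(10·11)=10.488, B √(1·2)=1.414, C √(1·2)=1.414, D √(3·4)=3.464.
Each quota rounded against its threshold gives A 11, B 1, C 1, D 3 (total 16).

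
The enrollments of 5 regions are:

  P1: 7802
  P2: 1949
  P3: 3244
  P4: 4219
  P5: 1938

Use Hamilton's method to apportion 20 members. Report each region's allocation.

P1 8, P2 2, P3 3, P4 5, P5 2

Standard divisor: 19152 ÷ 20 ≈ 957.6.
Standard quotas: P1 8.1475, P2 2.0353, P3 3.3876, P4 4.4058, P5 2.0238.
Lower quotas: P1 8, P2 2, P3 3, P4 4, P5 2 (sum 19, leaving 1 seat).
Remainders in descending order: P4 0.4058, P3 0.3876, P1 0.1475, P2 0.0353, P5 0.0238.
The surplus seat goes to P4.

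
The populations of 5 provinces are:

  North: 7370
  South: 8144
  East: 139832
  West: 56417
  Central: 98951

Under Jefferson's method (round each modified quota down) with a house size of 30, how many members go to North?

Standard divisor 310714/30 ≈ 10357.133; standard quotas: North 0.712, South 0.786, East 13.501, West 5.447, Central 9.554.
Rounding down gives 0, 0, 13, 5, 9 = 27 seats, so the divisor must be adjusted.
With modified divisor 9360: modified quotas North 0.787, South 0.870, East 14.939, West 6.027, Central 10.572.
Rounding down: North 0, South 0, East 14, West 6, Central 10 (total 30).
North receives 0.

0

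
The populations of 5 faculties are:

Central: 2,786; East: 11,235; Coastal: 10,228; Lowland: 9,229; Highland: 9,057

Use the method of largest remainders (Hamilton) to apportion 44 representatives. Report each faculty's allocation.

Central=3, East=12, Coastal=11, Lowland=9, Highland=9

Standard divisor: 42535 ÷ 44 ≈ 966.705.
Standard quotas: Central 2.8820, East 11.6220, Coastal 10.5803, Lowland 9.5469, Highland 9.3689.
Lower quotas: Central 2, East 11, Coastal 10, Lowland 9, Highland 9 (sum 41, leaving 3 seats).
Remainders in descending order: Central 0.8820, East 0.6220, Coastal 0.5803, Lowland 0.5469, Highland 0.3689.
Largest remainders: Central, East, Coastal receive the extra seats.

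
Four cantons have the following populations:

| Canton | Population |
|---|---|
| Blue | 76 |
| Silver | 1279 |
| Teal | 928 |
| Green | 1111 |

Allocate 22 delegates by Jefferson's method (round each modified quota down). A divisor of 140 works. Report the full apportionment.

With modified divisor 140: modified quotas Blue 0.543, Silver 9.136, Teal 6.629, Green 7.936.
Rounding down: Blue 0, Silver 9, Teal 6, Green 7 (total 22).

Blue 0; Silver 9; Teal 6; Green 7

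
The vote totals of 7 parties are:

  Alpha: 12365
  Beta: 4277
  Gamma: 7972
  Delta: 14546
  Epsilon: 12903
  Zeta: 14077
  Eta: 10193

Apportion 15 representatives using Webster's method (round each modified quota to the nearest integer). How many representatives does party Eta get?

Standard divisor 76333/15 ≈ 5088.867; standard quotas: Alpha 2.430, Beta 0.840, Gamma 1.567, Delta 2.858, Epsilon 2.536, Zeta 2.766, Eta 2.003.
Rounding to the nearest integer gives 2, 1, 2, 3, 3, 3, 2 = 16 seats, so the divisor must be adjusted.
With modified divisor 5240: modified quotas Alpha 2.360, Beta 0.816, Gamma 1.521, Delta 2.776, Epsilon 2.462, Zeta 2.686, Eta 1.945.
Rounding to the nearest integer: Alpha 2, Beta 1, Gamma 2, Delta 3, Epsilon 2, Zeta 3, Eta 2 (total 15).
Eta receives 2.

2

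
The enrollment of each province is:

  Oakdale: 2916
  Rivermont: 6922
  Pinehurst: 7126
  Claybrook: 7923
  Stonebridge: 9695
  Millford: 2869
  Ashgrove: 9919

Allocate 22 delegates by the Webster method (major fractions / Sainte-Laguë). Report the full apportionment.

Oakdale 1, Rivermont 3, Pinehurst 3, Claybrook 4, Stonebridge 5, Millford 1, Ashgrove 5

Standard divisor 47370/22 ≈ 2153.182; standard quotas: Oakdale 1.354, Rivermont 3.215, Pinehurst 3.310, Claybrook 3.680, Stonebridge 4.503, Millford 1.332, Ashgrove 4.607.
Rounding to the nearest integer gives Oakdale 1, Rivermont 3, Pinehurst 3, Claybrook 4, Stonebridge 5, Millford 1, Ashgrove 5 — total 22, matching the house size, so no adjustment is needed.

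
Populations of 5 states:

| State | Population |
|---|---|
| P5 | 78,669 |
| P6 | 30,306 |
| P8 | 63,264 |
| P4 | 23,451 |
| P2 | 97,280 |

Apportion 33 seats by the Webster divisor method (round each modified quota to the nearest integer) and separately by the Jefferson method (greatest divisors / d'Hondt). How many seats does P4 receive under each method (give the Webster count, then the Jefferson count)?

3 and 2

Webster: P5 9, P6 3, P8 7, P4 3, P2 11.
Jefferson: P5 9, P6 3, P8 7, P4 2, P2 12.
P4 gets 3 under Webster and 2 under Jefferson.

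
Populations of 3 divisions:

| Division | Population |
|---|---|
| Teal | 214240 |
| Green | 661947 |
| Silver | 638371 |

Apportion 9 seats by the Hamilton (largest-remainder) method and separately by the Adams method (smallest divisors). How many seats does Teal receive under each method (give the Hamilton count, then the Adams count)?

1 and 2

Hamilton: Teal 1, Green 4, Silver 4.
Adams: Teal 2, Green 4, Silver 3.
Teal gets 1 under Hamilton and 2 under Adams.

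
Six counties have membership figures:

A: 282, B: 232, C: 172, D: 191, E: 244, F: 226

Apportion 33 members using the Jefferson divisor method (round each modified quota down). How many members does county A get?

7

Standard divisor 1347/33 ≈ 40.818; standard quotas: A 6.909, B 5.684, C 4.214, D 4.679, E 5.978, F 5.537.
Rounding down gives 6, 5, 4, 4, 5, 5 = 29 seats, so the divisor must be adjusted.
With modified divisor 38: modified quotas A 7.421, B 6.105, C 4.526, D 5.026, E 6.421, F 5.947.
Rounding down: A 7, B 6, C 4, D 5, E 6, F 5 (total 33).
A receives 7.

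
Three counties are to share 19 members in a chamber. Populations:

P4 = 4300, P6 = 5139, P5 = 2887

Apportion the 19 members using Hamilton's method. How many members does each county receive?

P4=7, P6=8, P5=4

Standard divisor: 12326 ÷ 19 ≈ 648.737.
Standard quotas: P4 6.6283, P6 7.9215, P5 4.4502.
Lower quotas: P4 6, P6 7, P5 4 (sum 17, leaving 2 seats).
Remainders in descending order: P6 0.9215, P4 0.6283, P5 0.4502.
Largest remainders: P6, P4 receive the extra seats.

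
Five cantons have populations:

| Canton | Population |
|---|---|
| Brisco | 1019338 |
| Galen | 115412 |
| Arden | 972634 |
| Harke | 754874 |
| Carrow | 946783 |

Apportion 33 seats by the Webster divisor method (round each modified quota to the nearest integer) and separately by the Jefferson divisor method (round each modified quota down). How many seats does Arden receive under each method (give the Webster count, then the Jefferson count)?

Webster: Brisco 9, Galen 1, Arden 8, Harke 7, Carrow 8.
Jefferson: Brisco 9, Galen 1, Arden 9, Harke 6, Carrow 8.
Arden gets 8 under Webster and 9 under Jefferson.

8 and 9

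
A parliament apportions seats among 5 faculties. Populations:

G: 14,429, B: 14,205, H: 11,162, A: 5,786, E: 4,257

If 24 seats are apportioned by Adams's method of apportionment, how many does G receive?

Standard divisor 49839/24 ≈ 2076.625; standard quotas: G 6.948, B 6.840, H 5.375, A 2.786, E 2.050.
Rounding up gives 7, 7, 6, 3, 3 = 26 seats, so the divisor must be adjusted.
With modified divisor 2300: modified quotas G 6.273, B 6.176, H 4.853, A 2.516, E 1.851.
Rounding up: G 7, B 7, H 5, A 3, E 2 (total 24).
G receives 7.

7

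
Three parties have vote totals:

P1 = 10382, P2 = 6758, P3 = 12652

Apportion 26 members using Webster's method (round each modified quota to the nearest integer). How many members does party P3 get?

Standard divisor 29792/26 ≈ 1145.846; standard quotas: P1 9.061, P2 5.898, P3 11.042.
Rounding to the nearest integer gives P1 9, P2 6, P3 11 — total 26, matching the house size, so no adjustment is needed.
P3 receives 11.

11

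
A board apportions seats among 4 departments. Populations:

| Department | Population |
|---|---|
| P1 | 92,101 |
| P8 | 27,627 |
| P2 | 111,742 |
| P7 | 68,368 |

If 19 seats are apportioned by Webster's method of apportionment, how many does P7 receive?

4

Standard divisor 299838/19 ≈ 15780.947; standard quotas: P1 5.836, P8 1.751, P2 7.081, P7 4.332.
Rounding to the nearest integer gives P1 6, P8 2, P2 7, P7 4 — total 19, matching the house size, so no adjustment is needed.
P7 receives 4.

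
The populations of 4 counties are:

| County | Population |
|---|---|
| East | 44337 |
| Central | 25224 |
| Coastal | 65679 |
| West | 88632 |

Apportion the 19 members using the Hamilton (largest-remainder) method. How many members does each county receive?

Standard divisor: 223872 ÷ 19 ≈ 11782.737.
Standard quotas: East 3.7629, Central 2.1408, Coastal 5.5742, West 7.5222.
Lower quotas: East 3, Central 2, Coastal 5, West 7 (sum 17, leaving 2 seats).
Remainders in descending order: East 0.7629, Coastal 0.5742, West 0.5222, Central 0.1408.
Largest remainders: East, Coastal receive the extra seats.

East: 4; Central: 2; Coastal: 6; West: 7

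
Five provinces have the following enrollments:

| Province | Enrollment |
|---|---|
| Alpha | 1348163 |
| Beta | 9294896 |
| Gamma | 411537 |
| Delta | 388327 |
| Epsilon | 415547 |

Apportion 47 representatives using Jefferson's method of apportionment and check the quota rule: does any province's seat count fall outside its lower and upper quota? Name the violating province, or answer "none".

Beta

Standard quotas: Alpha 5.343, Beta 36.840, Gamma 1.631, Delta 1.539, Epsilon 1.647.
Jefferson allocation: Alpha 5, Beta 39, Gamma 1, Delta 1, Epsilon 1.
Beta has quota 36.840 (lower 36, upper 37) but receives 39 — outside the quota interval.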